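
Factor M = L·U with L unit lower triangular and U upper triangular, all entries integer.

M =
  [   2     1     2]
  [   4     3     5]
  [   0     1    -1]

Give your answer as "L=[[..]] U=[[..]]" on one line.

L=[[1,0,0],[2,1,0],[0,1,1]] U=[[2,1,2],[0,1,1],[0,0,-2]]

  R1 -= 2·R0 → [0,1,1]
  R2 -= 0·R0 → [0,1,-1]
  R2 -= 1·R1 → [0,0,-2]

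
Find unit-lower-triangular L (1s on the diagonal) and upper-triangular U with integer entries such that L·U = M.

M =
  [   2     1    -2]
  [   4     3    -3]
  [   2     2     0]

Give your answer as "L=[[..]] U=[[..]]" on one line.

L=[[1,0,0],[2,1,0],[1,1,1]] U=[[2,1,-2],[0,1,1],[0,0,1]]

  row1 -= 2·row0 → [0,1,1]
  row2 -= 1·row0 → [0,1,2]
  row2 -= 1·row1 → [0,0,1]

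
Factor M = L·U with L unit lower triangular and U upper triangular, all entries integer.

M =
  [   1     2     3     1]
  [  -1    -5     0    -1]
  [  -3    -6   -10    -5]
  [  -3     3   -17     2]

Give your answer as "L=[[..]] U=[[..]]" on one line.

  row1 -= -1·row0 → [0,-3,3,0]
  row2 -= -3·row0 → [0,0,-1,-2]
  row3 -= -3·row0 → [0,9,-8,5]
  row2 -= 0·row1 → [0,0,-1,-2]
  row3 -= -3·row1 → [0,0,1,5]
  row3 -= -1·row2 → [0,0,0,3]

L=[[1,0,0,0],[-1,1,0,0],[-3,0,1,0],[-3,-3,-1,1]] U=[[1,2,3,1],[0,-3,3,0],[0,0,-1,-2],[0,0,0,3]]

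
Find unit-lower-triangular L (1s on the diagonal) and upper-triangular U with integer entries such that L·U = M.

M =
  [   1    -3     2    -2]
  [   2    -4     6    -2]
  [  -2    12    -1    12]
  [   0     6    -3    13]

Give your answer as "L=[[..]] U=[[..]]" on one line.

L=[[1,0,0,0],[2,1,0,0],[-2,3,1,0],[0,3,3,1]] U=[[1,-3,2,-2],[0,2,2,2],[0,0,-3,2],[0,0,0,1]]

  r1 -= 2·r0 → [0,2,2,2]
  r2 -= -2·r0 → [0,6,3,8]
  r3 -= 0·r0 → [0,6,-3,13]
  r2 -= 3·r1 → [0,0,-3,2]
  r3 -= 3·r1 → [0,0,-9,7]
  r3 -= 3·r2 → [0,0,0,1]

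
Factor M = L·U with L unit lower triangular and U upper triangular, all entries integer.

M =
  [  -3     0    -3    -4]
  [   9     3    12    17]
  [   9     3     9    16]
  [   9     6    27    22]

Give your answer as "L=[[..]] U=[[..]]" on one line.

  row1 -= -3·row0 → [0,3,3,5]
  row2 -= -3·row0 → [0,3,0,4]
  row3 -= -3·row0 → [0,6,18,10]
  row2 -= 1·row1 → [0,0,-3,-1]
  row3 -= 2·row1 → [0,0,12,0]
  row3 -= -4·row2 → [0,0,0,-4]

L=[[1,0,0,0],[-3,1,0,0],[-3,1,1,0],[-3,2,-4,1]] U=[[-3,0,-3,-4],[0,3,3,5],[0,0,-3,-1],[0,0,0,-4]]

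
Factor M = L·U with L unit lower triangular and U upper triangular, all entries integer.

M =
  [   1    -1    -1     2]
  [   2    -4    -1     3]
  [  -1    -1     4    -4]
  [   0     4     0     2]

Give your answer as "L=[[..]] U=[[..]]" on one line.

L=[[1,0,0,0],[2,1,0,0],[-1,1,1,0],[0,-2,1,1]] U=[[1,-1,-1,2],[0,-2,1,-1],[0,0,2,-1],[0,0,0,1]]

  R1 -= 2·R0 → [0,-2,1,-1]
  R2 -= -1·R0 → [0,-2,3,-2]
  R3 -= 0·R0 → [0,4,0,2]
  R2 -= 1·R1 → [0,0,2,-1]
  R3 -= -2·R1 → [0,0,2,0]
  R3 -= 1·R2 → [0,0,0,1]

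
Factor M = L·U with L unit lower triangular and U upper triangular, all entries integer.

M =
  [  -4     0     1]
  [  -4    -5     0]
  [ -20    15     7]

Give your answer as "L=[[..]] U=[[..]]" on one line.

L=[[1,0,0],[1,1,0],[5,-3,1]] U=[[-4,0,1],[0,-5,-1],[0,0,-1]]

  R1 -= 1·R0 → [0,-5,-1]
  R2 -= 5·R0 → [0,15,2]
  R2 -= -3·R1 → [0,0,-1]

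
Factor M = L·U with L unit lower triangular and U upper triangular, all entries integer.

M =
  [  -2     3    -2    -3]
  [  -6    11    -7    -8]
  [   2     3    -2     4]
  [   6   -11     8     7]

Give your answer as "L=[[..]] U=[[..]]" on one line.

  r1 -= 3·r0 → [0,2,-1,1]
  r2 -= -1·r0 → [0,6,-4,1]
  r3 -= -3·r0 → [0,-2,2,-2]
  r2 -= 3·r1 → [0,0,-1,-2]
  r3 -= -1·r1 → [0,0,1,-1]
  r3 -= -1·r2 → [0,0,0,-3]

L=[[1,0,0,0],[3,1,0,0],[-1,3,1,0],[-3,-1,-1,1]] U=[[-2,3,-2,-3],[0,2,-1,1],[0,0,-1,-2],[0,0,0,-3]]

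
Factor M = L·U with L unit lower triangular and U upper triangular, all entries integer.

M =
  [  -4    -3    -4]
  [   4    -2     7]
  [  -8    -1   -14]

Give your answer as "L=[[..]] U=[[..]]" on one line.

L=[[1,0,0],[-1,1,0],[2,-1,1]] U=[[-4,-3,-4],[0,-5,3],[0,0,-3]]

  R1 -= -1·R0 → [0,-5,3]
  R2 -= 2·R0 → [0,5,-6]
  R2 -= -1·R1 → [0,0,-3]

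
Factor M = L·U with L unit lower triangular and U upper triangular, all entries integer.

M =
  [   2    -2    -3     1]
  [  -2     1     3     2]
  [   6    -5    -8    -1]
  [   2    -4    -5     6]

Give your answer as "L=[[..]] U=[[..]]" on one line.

  r1 -= -1·r0 → [0,-1,0,3]
  r2 -= 3·r0 → [0,1,1,-4]
  r3 -= 1·r0 → [0,-2,-2,5]
  r2 -= -1·r1 → [0,0,1,-1]
  r3 -= 2·r1 → [0,0,-2,-1]
  r3 -= -2·r2 → [0,0,0,-3]

L=[[1,0,0,0],[-1,1,0,0],[3,-1,1,0],[1,2,-2,1]] U=[[2,-2,-3,1],[0,-1,0,3],[0,0,1,-1],[0,0,0,-3]]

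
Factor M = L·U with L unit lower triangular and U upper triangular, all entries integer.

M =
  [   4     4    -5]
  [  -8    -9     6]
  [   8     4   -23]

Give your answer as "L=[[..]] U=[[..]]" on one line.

L=[[1,0,0],[-2,1,0],[2,4,1]] U=[[4,4,-5],[0,-1,-4],[0,0,3]]

  R1 -= -2·R0 → [0,-1,-4]
  R2 -= 2·R0 → [0,-4,-13]
  R2 -= 4·R1 → [0,0,3]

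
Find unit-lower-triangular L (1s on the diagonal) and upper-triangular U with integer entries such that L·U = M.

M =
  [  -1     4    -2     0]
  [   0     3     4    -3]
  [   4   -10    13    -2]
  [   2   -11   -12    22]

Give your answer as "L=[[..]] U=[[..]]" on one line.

L=[[1,0,0,0],[0,1,0,0],[-4,2,1,0],[-2,-1,4,1]] U=[[-1,4,-2,0],[0,3,4,-3],[0,0,-3,4],[0,0,0,3]]

  r1 -= 0·r0 → [0,3,4,-3]
  r2 -= -4·r0 → [0,6,5,-2]
  r3 -= -2·r0 → [0,-3,-16,22]
  r2 -= 2·r1 → [0,0,-3,4]
  r3 -= -1·r1 → [0,0,-12,19]
  r3 -= 4·r2 → [0,0,0,3]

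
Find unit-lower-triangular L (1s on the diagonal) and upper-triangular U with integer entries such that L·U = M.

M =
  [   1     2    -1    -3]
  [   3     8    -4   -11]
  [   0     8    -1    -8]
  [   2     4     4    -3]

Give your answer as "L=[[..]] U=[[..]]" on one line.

  r1 -= 3·r0 → [0,2,-1,-2]
  r2 -= 0·r0 → [0,8,-1,-8]
  r3 -= 2·r0 → [0,0,6,3]
  r2 -= 4·r1 → [0,0,3,0]
  r3 -= 0·r1 → [0,0,6,3]
  r3 -= 2·r2 → [0,0,0,3]

L=[[1,0,0,0],[3,1,0,0],[0,4,1,0],[2,0,2,1]] U=[[1,2,-1,-3],[0,2,-1,-2],[0,0,3,0],[0,0,0,3]]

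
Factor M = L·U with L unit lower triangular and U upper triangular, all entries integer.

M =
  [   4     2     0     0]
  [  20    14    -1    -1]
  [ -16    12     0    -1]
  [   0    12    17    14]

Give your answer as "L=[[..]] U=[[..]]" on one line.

  row1 -= 5·row0 → [0,4,-1,-1]
  row2 -= -4·row0 → [0,20,0,-1]
  row3 -= 0·row0 → [0,12,17,14]
  row2 -= 5·row1 → [0,0,5,4]
  row3 -= 3·row1 → [0,0,20,17]
  row3 -= 4·row2 → [0,0,0,1]

L=[[1,0,0,0],[5,1,0,0],[-4,5,1,0],[0,3,4,1]] U=[[4,2,0,0],[0,4,-1,-1],[0,0,5,4],[0,0,0,1]]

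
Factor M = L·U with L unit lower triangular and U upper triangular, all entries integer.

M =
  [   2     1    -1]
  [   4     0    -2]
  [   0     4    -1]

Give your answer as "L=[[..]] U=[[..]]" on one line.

  row1 -= 2·row0 → [0,-2,0]
  row2 -= 0·row0 → [0,4,-1]
  row2 -= -2·row1 → [0,0,-1]

L=[[1,0,0],[2,1,0],[0,-2,1]] U=[[2,1,-1],[0,-2,0],[0,0,-1]]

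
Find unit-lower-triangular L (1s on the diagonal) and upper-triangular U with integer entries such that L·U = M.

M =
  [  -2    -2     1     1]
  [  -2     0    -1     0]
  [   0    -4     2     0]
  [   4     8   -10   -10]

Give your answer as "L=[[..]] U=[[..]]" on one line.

  row1 -= 1·row0 → [0,2,-2,-1]
  row2 -= 0·row0 → [0,-4,2,0]
  row3 -= -2·row0 → [0,4,-8,-8]
  row2 -= -2·row1 → [0,0,-2,-2]
  row3 -= 2·row1 → [0,0,-4,-6]
  row3 -= 2·row2 → [0,0,0,-2]

L=[[1,0,0,0],[1,1,0,0],[0,-2,1,0],[-2,2,2,1]] U=[[-2,-2,1,1],[0,2,-2,-1],[0,0,-2,-2],[0,0,0,-2]]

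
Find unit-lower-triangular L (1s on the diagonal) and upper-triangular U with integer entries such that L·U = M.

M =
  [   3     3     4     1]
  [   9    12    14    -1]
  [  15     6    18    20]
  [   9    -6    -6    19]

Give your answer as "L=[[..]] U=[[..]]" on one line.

L=[[1,0,0,0],[3,1,0,0],[5,-3,1,0],[3,-5,-2,1]] U=[[3,3,4,1],[0,3,2,-4],[0,0,4,3],[0,0,0,2]]

  row1 -= 3·row0 → [0,3,2,-4]
  row2 -= 5·row0 → [0,-9,-2,15]
  row3 -= 3·row0 → [0,-15,-18,16]
  row2 -= -3·row1 → [0,0,4,3]
  row3 -= -5·row1 → [0,0,-8,-4]
  row3 -= -2·row2 → [0,0,0,2]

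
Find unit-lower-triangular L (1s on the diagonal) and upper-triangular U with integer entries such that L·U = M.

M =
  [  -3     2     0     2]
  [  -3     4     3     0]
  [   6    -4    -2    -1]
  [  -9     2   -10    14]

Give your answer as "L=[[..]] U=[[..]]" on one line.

L=[[1,0,0,0],[1,1,0,0],[-2,0,1,0],[3,-2,2,1]] U=[[-3,2,0,2],[0,2,3,-2],[0,0,-2,3],[0,0,0,-2]]

  r1 -= 1·r0 → [0,2,3,-2]
  r2 -= -2·r0 → [0,0,-2,3]
  r3 -= 3·r0 → [0,-4,-10,8]
  r2 -= 0·r1 → [0,0,-2,3]
  r3 -= -2·r1 → [0,0,-4,4]
  r3 -= 2·r2 → [0,0,0,-2]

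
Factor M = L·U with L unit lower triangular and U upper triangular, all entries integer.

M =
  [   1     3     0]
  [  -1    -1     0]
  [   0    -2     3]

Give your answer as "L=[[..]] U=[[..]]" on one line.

L=[[1,0,0],[-1,1,0],[0,-1,1]] U=[[1,3,0],[0,2,0],[0,0,3]]

  r1 -= -1·r0 → [0,2,0]
  r2 -= 0·r0 → [0,-2,3]
  r2 -= -1·r1 → [0,0,3]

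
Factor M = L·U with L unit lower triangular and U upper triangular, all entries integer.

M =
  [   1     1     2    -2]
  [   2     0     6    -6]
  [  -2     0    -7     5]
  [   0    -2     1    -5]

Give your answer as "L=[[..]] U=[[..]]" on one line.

  R1 -= 2·R0 → [0,-2,2,-2]
  R2 -= -2·R0 → [0,2,-3,1]
  R3 -= 0·R0 → [0,-2,1,-5]
  R2 -= -1·R1 → [0,0,-1,-1]
  R3 -= 1·R1 → [0,0,-1,-3]
  R3 -= 1·R2 → [0,0,0,-2]

L=[[1,0,0,0],[2,1,0,0],[-2,-1,1,0],[0,1,1,1]] U=[[1,1,2,-2],[0,-2,2,-2],[0,0,-1,-1],[0,0,0,-2]]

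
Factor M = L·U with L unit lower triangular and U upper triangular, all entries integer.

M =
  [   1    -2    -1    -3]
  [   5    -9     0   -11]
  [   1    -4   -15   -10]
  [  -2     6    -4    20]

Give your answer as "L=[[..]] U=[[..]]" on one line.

  R1 -= 5·R0 → [0,1,5,4]
  R2 -= 1·R0 → [0,-2,-14,-7]
  R3 -= -2·R0 → [0,2,-6,14]
  R2 -= -2·R1 → [0,0,-4,1]
  R3 -= 2·R1 → [0,0,-16,6]
  R3 -= 4·R2 → [0,0,0,2]

L=[[1,0,0,0],[5,1,0,0],[1,-2,1,0],[-2,2,4,1]] U=[[1,-2,-1,-3],[0,1,5,4],[0,0,-4,1],[0,0,0,2]]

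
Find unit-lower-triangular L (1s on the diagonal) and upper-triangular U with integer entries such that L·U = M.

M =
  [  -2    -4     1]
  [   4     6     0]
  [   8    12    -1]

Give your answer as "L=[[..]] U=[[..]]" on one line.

L=[[1,0,0],[-2,1,0],[-4,2,1]] U=[[-2,-4,1],[0,-2,2],[0,0,-1]]

  row1 -= -2·row0 → [0,-2,2]
  row2 -= -4·row0 → [0,-4,3]
  row2 -= 2·row1 → [0,0,-1]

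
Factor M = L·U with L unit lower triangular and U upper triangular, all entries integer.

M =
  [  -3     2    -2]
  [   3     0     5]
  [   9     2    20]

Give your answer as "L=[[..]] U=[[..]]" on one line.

  row1 -= -1·row0 → [0,2,3]
  row2 -= -3·row0 → [0,8,14]
  row2 -= 4·row1 → [0,0,2]

L=[[1,0,0],[-1,1,0],[-3,4,1]] U=[[-3,2,-2],[0,2,3],[0,0,2]]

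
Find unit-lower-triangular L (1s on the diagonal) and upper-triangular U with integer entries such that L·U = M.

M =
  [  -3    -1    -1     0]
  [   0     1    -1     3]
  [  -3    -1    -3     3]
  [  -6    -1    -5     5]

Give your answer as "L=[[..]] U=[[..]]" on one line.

L=[[1,0,0,0],[0,1,0,0],[1,0,1,0],[2,1,1,1]] U=[[-3,-1,-1,0],[0,1,-1,3],[0,0,-2,3],[0,0,0,-1]]

  R1 -= 0·R0 → [0,1,-1,3]
  R2 -= 1·R0 → [0,0,-2,3]
  R3 -= 2·R0 → [0,1,-3,5]
  R2 -= 0·R1 → [0,0,-2,3]
  R3 -= 1·R1 → [0,0,-2,2]
  R3 -= 1·R2 → [0,0,0,-1]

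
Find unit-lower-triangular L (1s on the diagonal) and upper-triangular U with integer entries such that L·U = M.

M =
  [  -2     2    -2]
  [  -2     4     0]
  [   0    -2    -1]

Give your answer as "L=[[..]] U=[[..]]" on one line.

  r1 -= 1·r0 → [0,2,2]
  r2 -= 0·r0 → [0,-2,-1]
  r2 -= -1·r1 → [0,0,1]

L=[[1,0,0],[1,1,0],[0,-1,1]] U=[[-2,2,-2],[0,2,2],[0,0,1]]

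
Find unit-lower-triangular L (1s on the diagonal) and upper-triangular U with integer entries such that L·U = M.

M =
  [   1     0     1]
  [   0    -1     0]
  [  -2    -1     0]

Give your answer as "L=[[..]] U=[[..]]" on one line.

  row1 -= 0·row0 → [0,-1,0]
  row2 -= -2·row0 → [0,-1,2]
  row2 -= 1·row1 → [0,0,2]

L=[[1,0,0],[0,1,0],[-2,1,1]] U=[[1,0,1],[0,-1,0],[0,0,2]]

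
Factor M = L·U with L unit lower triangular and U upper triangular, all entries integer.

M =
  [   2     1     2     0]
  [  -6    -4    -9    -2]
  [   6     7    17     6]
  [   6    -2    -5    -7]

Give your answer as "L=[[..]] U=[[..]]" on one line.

L=[[1,0,0,0],[-3,1,0,0],[3,-4,1,0],[3,5,-4,1]] U=[[2,1,2,0],[0,-1,-3,-2],[0,0,-1,-2],[0,0,0,-5]]

  r1 -= -3·r0 → [0,-1,-3,-2]
  r2 -= 3·r0 → [0,4,11,6]
  r3 -= 3·r0 → [0,-5,-11,-7]
  r2 -= -4·r1 → [0,0,-1,-2]
  r3 -= 5·r1 → [0,0,4,3]
  r3 -= -4·r2 → [0,0,0,-5]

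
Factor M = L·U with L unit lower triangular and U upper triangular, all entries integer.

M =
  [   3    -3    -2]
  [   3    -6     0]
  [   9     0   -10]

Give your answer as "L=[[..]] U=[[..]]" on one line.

  row1 -= 1·row0 → [0,-3,2]
  row2 -= 3·row0 → [0,9,-4]
  row2 -= -3·row1 → [0,0,2]

L=[[1,0,0],[1,1,0],[3,-3,1]] U=[[3,-3,-2],[0,-3,2],[0,0,2]]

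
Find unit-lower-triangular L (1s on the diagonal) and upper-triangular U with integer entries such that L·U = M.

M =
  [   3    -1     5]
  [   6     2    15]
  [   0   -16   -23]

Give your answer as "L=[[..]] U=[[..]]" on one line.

L=[[1,0,0],[2,1,0],[0,-4,1]] U=[[3,-1,5],[0,4,5],[0,0,-3]]

  row1 -= 2·row0 → [0,4,5]
  row2 -= 0·row0 → [0,-16,-23]
  row2 -= -4·row1 → [0,0,-3]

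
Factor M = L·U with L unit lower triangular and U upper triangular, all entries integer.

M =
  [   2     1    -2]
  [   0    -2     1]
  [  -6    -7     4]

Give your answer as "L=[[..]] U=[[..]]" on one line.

L=[[1,0,0],[0,1,0],[-3,2,1]] U=[[2,1,-2],[0,-2,1],[0,0,-4]]

  row1 -= 0·row0 → [0,-2,1]
  row2 -= -3·row0 → [0,-4,-2]
  row2 -= 2·row1 → [0,0,-4]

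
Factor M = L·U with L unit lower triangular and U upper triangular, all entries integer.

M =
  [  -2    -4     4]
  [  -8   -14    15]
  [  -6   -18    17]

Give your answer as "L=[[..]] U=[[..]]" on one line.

  R1 -= 4·R0 → [0,2,-1]
  R2 -= 3·R0 → [0,-6,5]
  R2 -= -3·R1 → [0,0,2]

L=[[1,0,0],[4,1,0],[3,-3,1]] U=[[-2,-4,4],[0,2,-1],[0,0,2]]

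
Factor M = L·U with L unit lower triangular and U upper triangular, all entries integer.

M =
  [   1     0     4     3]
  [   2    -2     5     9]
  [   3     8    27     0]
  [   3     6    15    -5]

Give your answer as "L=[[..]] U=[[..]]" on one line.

L=[[1,0,0,0],[2,1,0,0],[3,-4,1,0],[3,-3,-2,1]] U=[[1,0,4,3],[0,-2,-3,3],[0,0,3,3],[0,0,0,1]]

  R1 -= 2·R0 → [0,-2,-3,3]
  R2 -= 3·R0 → [0,8,15,-9]
  R3 -= 3·R0 → [0,6,3,-14]
  R2 -= -4·R1 → [0,0,3,3]
  R3 -= -3·R1 → [0,0,-6,-5]
  R3 -= -2·R2 → [0,0,0,1]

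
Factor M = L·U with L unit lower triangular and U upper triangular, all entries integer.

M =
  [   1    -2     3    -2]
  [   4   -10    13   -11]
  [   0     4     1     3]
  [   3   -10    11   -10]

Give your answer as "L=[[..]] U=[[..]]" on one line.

  R1 -= 4·R0 → [0,-2,1,-3]
  R2 -= 0·R0 → [0,4,1,3]
  R3 -= 3·R0 → [0,-4,2,-4]
  R2 -= -2·R1 → [0,0,3,-3]
  R3 -= 2·R1 → [0,0,0,2]
  R3 -= 0·R2 → [0,0,0,2]

L=[[1,0,0,0],[4,1,0,0],[0,-2,1,0],[3,2,0,1]] U=[[1,-2,3,-2],[0,-2,1,-3],[0,0,3,-3],[0,0,0,2]]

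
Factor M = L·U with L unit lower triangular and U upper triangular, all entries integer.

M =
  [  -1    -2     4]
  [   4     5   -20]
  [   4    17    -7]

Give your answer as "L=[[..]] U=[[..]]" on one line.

  row1 -= -4·row0 → [0,-3,-4]
  row2 -= -4·row0 → [0,9,9]
  row2 -= -3·row1 → [0,0,-3]

L=[[1,0,0],[-4,1,0],[-4,-3,1]] U=[[-1,-2,4],[0,-3,-4],[0,0,-3]]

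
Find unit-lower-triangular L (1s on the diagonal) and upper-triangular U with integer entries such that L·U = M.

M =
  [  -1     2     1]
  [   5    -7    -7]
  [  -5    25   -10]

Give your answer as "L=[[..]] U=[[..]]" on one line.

  r1 -= -5·r0 → [0,3,-2]
  r2 -= 5·r0 → [0,15,-15]
  r2 -= 5·r1 → [0,0,-5]

L=[[1,0,0],[-5,1,0],[5,5,1]] U=[[-1,2,1],[0,3,-2],[0,0,-5]]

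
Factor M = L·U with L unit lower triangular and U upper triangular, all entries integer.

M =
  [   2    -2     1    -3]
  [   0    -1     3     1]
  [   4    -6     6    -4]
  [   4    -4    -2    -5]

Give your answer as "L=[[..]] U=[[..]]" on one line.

  row1 -= 0·row0 → [0,-1,3,1]
  row2 -= 2·row0 → [0,-2,4,2]
  row3 -= 2·row0 → [0,0,-4,1]
  row2 -= 2·row1 → [0,0,-2,0]
  row3 -= 0·row1 → [0,0,-4,1]
  row3 -= 2·row2 → [0,0,0,1]

L=[[1,0,0,0],[0,1,0,0],[2,2,1,0],[2,0,2,1]] U=[[2,-2,1,-3],[0,-1,3,1],[0,0,-2,0],[0,0,0,1]]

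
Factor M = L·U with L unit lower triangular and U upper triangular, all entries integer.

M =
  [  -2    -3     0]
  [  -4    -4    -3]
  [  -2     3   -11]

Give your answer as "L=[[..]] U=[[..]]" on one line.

L=[[1,0,0],[2,1,0],[1,3,1]] U=[[-2,-3,0],[0,2,-3],[0,0,-2]]

  R1 -= 2·R0 → [0,2,-3]
  R2 -= 1·R0 → [0,6,-11]
  R2 -= 3·R1 → [0,0,-2]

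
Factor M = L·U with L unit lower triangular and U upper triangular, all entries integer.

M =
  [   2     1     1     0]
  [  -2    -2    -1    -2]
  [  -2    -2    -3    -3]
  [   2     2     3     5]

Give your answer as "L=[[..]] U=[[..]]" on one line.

  r1 -= -1·r0 → [0,-1,0,-2]
  r2 -= -1·r0 → [0,-1,-2,-3]
  r3 -= 1·r0 → [0,1,2,5]
  r2 -= 1·r1 → [0,0,-2,-1]
  r3 -= -1·r1 → [0,0,2,3]
  r3 -= -1·r2 → [0,0,0,2]

L=[[1,0,0,0],[-1,1,0,0],[-1,1,1,0],[1,-1,-1,1]] U=[[2,1,1,0],[0,-1,0,-2],[0,0,-2,-1],[0,0,0,2]]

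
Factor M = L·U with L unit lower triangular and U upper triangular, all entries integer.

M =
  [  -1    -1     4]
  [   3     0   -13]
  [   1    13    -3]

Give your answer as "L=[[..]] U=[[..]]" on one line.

L=[[1,0,0],[-3,1,0],[-1,-4,1]] U=[[-1,-1,4],[0,-3,-1],[0,0,-3]]

  r1 -= -3·r0 → [0,-3,-1]
  r2 -= -1·r0 → [0,12,1]
  r2 -= -4·r1 → [0,0,-3]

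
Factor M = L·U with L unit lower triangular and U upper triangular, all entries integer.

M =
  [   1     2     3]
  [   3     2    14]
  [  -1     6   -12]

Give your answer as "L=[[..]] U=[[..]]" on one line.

L=[[1,0,0],[3,1,0],[-1,-2,1]] U=[[1,2,3],[0,-4,5],[0,0,1]]

  R1 -= 3·R0 → [0,-4,5]
  R2 -= -1·R0 → [0,8,-9]
  R2 -= -2·R1 → [0,0,1]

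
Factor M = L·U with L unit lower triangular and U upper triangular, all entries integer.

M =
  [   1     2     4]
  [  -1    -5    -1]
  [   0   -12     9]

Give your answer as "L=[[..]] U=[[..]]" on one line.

  r1 -= -1·r0 → [0,-3,3]
  r2 -= 0·r0 → [0,-12,9]
  r2 -= 4·r1 → [0,0,-3]

L=[[1,0,0],[-1,1,0],[0,4,1]] U=[[1,2,4],[0,-3,3],[0,0,-3]]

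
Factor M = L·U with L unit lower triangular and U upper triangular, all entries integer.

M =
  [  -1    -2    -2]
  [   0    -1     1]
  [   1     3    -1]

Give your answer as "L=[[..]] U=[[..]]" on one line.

  r1 -= 0·r0 → [0,-1,1]
  r2 -= -1·r0 → [0,1,-3]
  r2 -= -1·r1 → [0,0,-2]

L=[[1,0,0],[0,1,0],[-1,-1,1]] U=[[-1,-2,-2],[0,-1,1],[0,0,-2]]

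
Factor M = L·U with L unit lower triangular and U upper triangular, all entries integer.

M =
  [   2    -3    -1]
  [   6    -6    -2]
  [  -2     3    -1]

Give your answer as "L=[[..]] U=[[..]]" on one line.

L=[[1,0,0],[3,1,0],[-1,0,1]] U=[[2,-3,-1],[0,3,1],[0,0,-2]]

  row1 -= 3·row0 → [0,3,1]
  row2 -= -1·row0 → [0,0,-2]
  row2 -= 0·row1 → [0,0,-2]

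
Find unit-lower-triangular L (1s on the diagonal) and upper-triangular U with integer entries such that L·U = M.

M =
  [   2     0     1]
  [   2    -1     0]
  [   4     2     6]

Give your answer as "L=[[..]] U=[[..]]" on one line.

L=[[1,0,0],[1,1,0],[2,-2,1]] U=[[2,0,1],[0,-1,-1],[0,0,2]]

  r1 -= 1·r0 → [0,-1,-1]
  r2 -= 2·r0 → [0,2,4]
  r2 -= -2·r1 → [0,0,2]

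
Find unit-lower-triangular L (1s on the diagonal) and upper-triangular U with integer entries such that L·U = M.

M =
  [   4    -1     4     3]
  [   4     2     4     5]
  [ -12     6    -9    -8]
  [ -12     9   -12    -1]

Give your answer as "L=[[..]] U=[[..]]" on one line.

  row1 -= 1·row0 → [0,3,0,2]
  row2 -= -3·row0 → [0,3,3,1]
  row3 -= -3·row0 → [0,6,0,8]
  row2 -= 1·row1 → [0,0,3,-1]
  row3 -= 2·row1 → [0,0,0,4]
  row3 -= 0·row2 → [0,0,0,4]

L=[[1,0,0,0],[1,1,0,0],[-3,1,1,0],[-3,2,0,1]] U=[[4,-1,4,3],[0,3,0,2],[0,0,3,-1],[0,0,0,4]]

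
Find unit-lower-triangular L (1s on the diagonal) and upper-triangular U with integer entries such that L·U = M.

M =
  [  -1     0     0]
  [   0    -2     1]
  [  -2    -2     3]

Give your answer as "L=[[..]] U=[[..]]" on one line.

L=[[1,0,0],[0,1,0],[2,1,1]] U=[[-1,0,0],[0,-2,1],[0,0,2]]

  row1 -= 0·row0 → [0,-2,1]
  row2 -= 2·row0 → [0,-2,3]
  row2 -= 1·row1 → [0,0,2]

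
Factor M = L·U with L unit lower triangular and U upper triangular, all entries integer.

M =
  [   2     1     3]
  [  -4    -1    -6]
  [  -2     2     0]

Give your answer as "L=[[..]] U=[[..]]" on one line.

  row1 -= -2·row0 → [0,1,0]
  row2 -= -1·row0 → [0,3,3]
  row2 -= 3·row1 → [0,0,3]

L=[[1,0,0],[-2,1,0],[-1,3,1]] U=[[2,1,3],[0,1,0],[0,0,3]]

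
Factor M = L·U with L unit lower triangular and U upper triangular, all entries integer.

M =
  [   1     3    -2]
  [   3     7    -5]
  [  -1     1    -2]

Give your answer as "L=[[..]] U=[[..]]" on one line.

L=[[1,0,0],[3,1,0],[-1,-2,1]] U=[[1,3,-2],[0,-2,1],[0,0,-2]]

  row1 -= 3·row0 → [0,-2,1]
  row2 -= -1·row0 → [0,4,-4]
  row2 -= -2·row1 → [0,0,-2]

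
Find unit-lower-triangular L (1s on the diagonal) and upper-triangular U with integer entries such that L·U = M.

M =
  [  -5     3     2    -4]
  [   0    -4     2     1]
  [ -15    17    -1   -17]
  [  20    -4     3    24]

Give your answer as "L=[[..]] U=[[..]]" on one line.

L=[[1,0,0,0],[0,1,0,0],[3,-2,1,0],[-4,-2,-5,1]] U=[[-5,3,2,-4],[0,-4,2,1],[0,0,-3,-3],[0,0,0,-5]]

  R1 -= 0·R0 → [0,-4,2,1]
  R2 -= 3·R0 → [0,8,-7,-5]
  R3 -= -4·R0 → [0,8,11,8]
  R2 -= -2·R1 → [0,0,-3,-3]
  R3 -= -2·R1 → [0,0,15,10]
  R3 -= -5·R2 → [0,0,0,-5]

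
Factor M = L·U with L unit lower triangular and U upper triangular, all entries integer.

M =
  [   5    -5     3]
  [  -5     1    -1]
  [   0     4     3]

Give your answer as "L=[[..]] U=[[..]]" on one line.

L=[[1,0,0],[-1,1,0],[0,-1,1]] U=[[5,-5,3],[0,-4,2],[0,0,5]]

  R1 -= -1·R0 → [0,-4,2]
  R2 -= 0·R0 → [0,4,3]
  R2 -= -1·R1 → [0,0,5]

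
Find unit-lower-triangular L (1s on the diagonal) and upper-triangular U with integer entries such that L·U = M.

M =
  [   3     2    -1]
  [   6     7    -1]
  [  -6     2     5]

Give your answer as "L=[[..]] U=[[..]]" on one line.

L=[[1,0,0],[2,1,0],[-2,2,1]] U=[[3,2,-1],[0,3,1],[0,0,1]]

  R1 -= 2·R0 → [0,3,1]
  R2 -= -2·R0 → [0,6,3]
  R2 -= 2·R1 → [0,0,1]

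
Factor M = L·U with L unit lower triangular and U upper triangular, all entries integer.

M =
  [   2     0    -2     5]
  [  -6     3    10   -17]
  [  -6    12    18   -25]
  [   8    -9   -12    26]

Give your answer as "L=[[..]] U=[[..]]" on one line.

  r1 -= -3·r0 → [0,3,4,-2]
  r2 -= -3·r0 → [0,12,12,-10]
  r3 -= 4·r0 → [0,-9,-4,6]
  r2 -= 4·r1 → [0,0,-4,-2]
  r3 -= -3·r1 → [0,0,8,0]
  r3 -= -2·r2 → [0,0,0,-4]

L=[[1,0,0,0],[-3,1,0,0],[-3,4,1,0],[4,-3,-2,1]] U=[[2,0,-2,5],[0,3,4,-2],[0,0,-4,-2],[0,0,0,-4]]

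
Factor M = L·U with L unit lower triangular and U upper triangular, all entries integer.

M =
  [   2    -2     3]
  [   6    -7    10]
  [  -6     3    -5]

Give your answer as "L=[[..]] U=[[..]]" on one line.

L=[[1,0,0],[3,1,0],[-3,3,1]] U=[[2,-2,3],[0,-1,1],[0,0,1]]

  row1 -= 3·row0 → [0,-1,1]
  row2 -= -3·row0 → [0,-3,4]
  row2 -= 3·row1 → [0,0,1]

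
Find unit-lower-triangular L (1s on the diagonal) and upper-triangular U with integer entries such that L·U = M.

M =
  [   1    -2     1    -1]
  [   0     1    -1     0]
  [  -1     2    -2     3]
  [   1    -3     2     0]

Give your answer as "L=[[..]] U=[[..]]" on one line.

  R1 -= 0·R0 → [0,1,-1,0]
  R2 -= -1·R0 → [0,0,-1,2]
  R3 -= 1·R0 → [0,-1,1,1]
  R2 -= 0·R1 → [0,0,-1,2]
  R3 -= -1·R1 → [0,0,0,1]
  R3 -= 0·R2 → [0,0,0,1]

L=[[1,0,0,0],[0,1,0,0],[-1,0,1,0],[1,-1,0,1]] U=[[1,-2,1,-1],[0,1,-1,0],[0,0,-1,2],[0,0,0,1]]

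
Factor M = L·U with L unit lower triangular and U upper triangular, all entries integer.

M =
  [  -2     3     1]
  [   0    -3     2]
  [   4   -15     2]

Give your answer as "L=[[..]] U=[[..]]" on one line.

  r1 -= 0·r0 → [0,-3,2]
  r2 -= -2·r0 → [0,-9,4]
  r2 -= 3·r1 → [0,0,-2]

L=[[1,0,0],[0,1,0],[-2,3,1]] U=[[-2,3,1],[0,-3,2],[0,0,-2]]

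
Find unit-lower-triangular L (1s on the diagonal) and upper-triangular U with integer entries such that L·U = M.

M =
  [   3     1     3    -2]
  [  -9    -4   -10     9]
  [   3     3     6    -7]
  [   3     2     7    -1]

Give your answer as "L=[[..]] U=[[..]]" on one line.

L=[[1,0,0,0],[-3,1,0,0],[1,-2,1,0],[1,-1,3,1]] U=[[3,1,3,-2],[0,-1,-1,3],[0,0,1,1],[0,0,0,1]]

  r1 -= -3·r0 → [0,-1,-1,3]
  r2 -= 1·r0 → [0,2,3,-5]
  r3 -= 1·r0 → [0,1,4,1]
  r2 -= -2·r1 → [0,0,1,1]
  r3 -= -1·r1 → [0,0,3,4]
  r3 -= 3·r2 → [0,0,0,1]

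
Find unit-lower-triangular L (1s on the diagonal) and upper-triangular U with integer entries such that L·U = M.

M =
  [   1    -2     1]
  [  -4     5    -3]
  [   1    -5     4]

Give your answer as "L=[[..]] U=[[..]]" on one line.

  r1 -= -4·r0 → [0,-3,1]
  r2 -= 1·r0 → [0,-3,3]
  r2 -= 1·r1 → [0,0,2]

L=[[1,0,0],[-4,1,0],[1,1,1]] U=[[1,-2,1],[0,-3,1],[0,0,2]]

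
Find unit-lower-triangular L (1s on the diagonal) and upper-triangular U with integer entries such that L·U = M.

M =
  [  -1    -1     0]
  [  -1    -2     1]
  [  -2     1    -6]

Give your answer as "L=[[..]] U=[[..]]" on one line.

  R1 -= 1·R0 → [0,-1,1]
  R2 -= 2·R0 → [0,3,-6]
  R2 -= -3·R1 → [0,0,-3]

L=[[1,0,0],[1,1,0],[2,-3,1]] U=[[-1,-1,0],[0,-1,1],[0,0,-3]]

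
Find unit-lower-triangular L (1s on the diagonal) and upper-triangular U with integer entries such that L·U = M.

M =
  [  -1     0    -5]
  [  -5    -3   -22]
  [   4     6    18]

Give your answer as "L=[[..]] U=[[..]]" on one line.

L=[[1,0,0],[5,1,0],[-4,-2,1]] U=[[-1,0,-5],[0,-3,3],[0,0,4]]

  R1 -= 5·R0 → [0,-3,3]
  R2 -= -4·R0 → [0,6,-2]
  R2 -= -2·R1 → [0,0,4]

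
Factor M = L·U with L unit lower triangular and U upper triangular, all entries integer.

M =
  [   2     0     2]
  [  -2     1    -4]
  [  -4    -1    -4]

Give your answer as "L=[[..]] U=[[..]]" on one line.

L=[[1,0,0],[-1,1,0],[-2,-1,1]] U=[[2,0,2],[0,1,-2],[0,0,-2]]

  row1 -= -1·row0 → [0,1,-2]
  row2 -= -2·row0 → [0,-1,0]
  row2 -= -1·row1 → [0,0,-2]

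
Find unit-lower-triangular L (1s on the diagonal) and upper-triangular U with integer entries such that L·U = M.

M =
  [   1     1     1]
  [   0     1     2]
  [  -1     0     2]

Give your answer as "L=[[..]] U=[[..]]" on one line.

  R1 -= 0·R0 → [0,1,2]
  R2 -= -1·R0 → [0,1,3]
  R2 -= 1·R1 → [0,0,1]

L=[[1,0,0],[0,1,0],[-1,1,1]] U=[[1,1,1],[0,1,2],[0,0,1]]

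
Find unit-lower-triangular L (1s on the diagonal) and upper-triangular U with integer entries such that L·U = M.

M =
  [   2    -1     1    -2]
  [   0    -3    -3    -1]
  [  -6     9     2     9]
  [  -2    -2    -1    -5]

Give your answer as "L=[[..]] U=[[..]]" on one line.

L=[[1,0,0,0],[0,1,0,0],[-3,-2,1,0],[-1,1,-3,1]] U=[[2,-1,1,-2],[0,-3,-3,-1],[0,0,-1,1],[0,0,0,-3]]

  row1 -= 0·row0 → [0,-3,-3,-1]
  row2 -= -3·row0 → [0,6,5,3]
  row3 -= -1·row0 → [0,-3,0,-7]
  row2 -= -2·row1 → [0,0,-1,1]
  row3 -= 1·row1 → [0,0,3,-6]
  row3 -= -3·row2 → [0,0,0,-3]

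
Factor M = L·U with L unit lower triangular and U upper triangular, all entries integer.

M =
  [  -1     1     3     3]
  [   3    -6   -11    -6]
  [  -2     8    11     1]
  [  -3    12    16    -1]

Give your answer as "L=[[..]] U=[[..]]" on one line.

  r1 -= -3·r0 → [0,-3,-2,3]
  r2 -= 2·r0 → [0,6,5,-5]
  r3 -= 3·r0 → [0,9,7,-10]
  r2 -= -2·r1 → [0,0,1,1]
  r3 -= -3·r1 → [0,0,1,-1]
  r3 -= 1·r2 → [0,0,0,-2]

L=[[1,0,0,0],[-3,1,0,0],[2,-2,1,0],[3,-3,1,1]] U=[[-1,1,3,3],[0,-3,-2,3],[0,0,1,1],[0,0,0,-2]]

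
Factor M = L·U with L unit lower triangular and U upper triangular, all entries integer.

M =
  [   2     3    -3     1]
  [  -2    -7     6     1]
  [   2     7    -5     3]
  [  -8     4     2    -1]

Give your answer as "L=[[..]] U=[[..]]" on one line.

  r1 -= -1·r0 → [0,-4,3,2]
  r2 -= 1·r0 → [0,4,-2,2]
  r3 -= -4·r0 → [0,16,-10,3]
  r2 -= -1·r1 → [0,0,1,4]
  r3 -= -4·r1 → [0,0,2,11]
  r3 -= 2·r2 → [0,0,0,3]

L=[[1,0,0,0],[-1,1,0,0],[1,-1,1,0],[-4,-4,2,1]] U=[[2,3,-3,1],[0,-4,3,2],[0,0,1,4],[0,0,0,3]]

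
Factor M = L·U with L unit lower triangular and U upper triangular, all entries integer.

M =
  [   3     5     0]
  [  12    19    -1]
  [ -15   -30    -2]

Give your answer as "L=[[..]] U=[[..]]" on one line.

L=[[1,0,0],[4,1,0],[-5,5,1]] U=[[3,5,0],[0,-1,-1],[0,0,3]]

  R1 -= 4·R0 → [0,-1,-1]
  R2 -= -5·R0 → [0,-5,-2]
  R2 -= 5·R1 → [0,0,3]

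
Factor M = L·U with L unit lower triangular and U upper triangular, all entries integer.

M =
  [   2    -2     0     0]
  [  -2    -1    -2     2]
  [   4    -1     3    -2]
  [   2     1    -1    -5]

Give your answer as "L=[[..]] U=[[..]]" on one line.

L=[[1,0,0,0],[-1,1,0,0],[2,-1,1,0],[1,-1,-3,1]] U=[[2,-2,0,0],[0,-3,-2,2],[0,0,1,0],[0,0,0,-3]]

  row1 -= -1·row0 → [0,-3,-2,2]
  row2 -= 2·row0 → [0,3,3,-2]
  row3 -= 1·row0 → [0,3,-1,-5]
  row2 -= -1·row1 → [0,0,1,0]
  row3 -= -1·row1 → [0,0,-3,-3]
  row3 -= -3·row2 → [0,0,0,-3]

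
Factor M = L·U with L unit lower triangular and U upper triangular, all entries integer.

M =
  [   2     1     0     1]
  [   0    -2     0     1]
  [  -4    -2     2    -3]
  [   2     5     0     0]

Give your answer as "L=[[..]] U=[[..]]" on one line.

  r1 -= 0·r0 → [0,-2,0,1]
  r2 -= -2·r0 → [0,0,2,-1]
  r3 -= 1·r0 → [0,4,0,-1]
  r2 -= 0·r1 → [0,0,2,-1]
  r3 -= -2·r1 → [0,0,0,1]
  r3 -= 0·r2 → [0,0,0,1]

L=[[1,0,0,0],[0,1,0,0],[-2,0,1,0],[1,-2,0,1]] U=[[2,1,0,1],[0,-2,0,1],[0,0,2,-1],[0,0,0,1]]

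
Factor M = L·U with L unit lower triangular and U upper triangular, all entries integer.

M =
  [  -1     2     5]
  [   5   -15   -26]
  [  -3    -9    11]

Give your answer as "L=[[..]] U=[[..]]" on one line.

L=[[1,0,0],[-5,1,0],[3,3,1]] U=[[-1,2,5],[0,-5,-1],[0,0,-1]]

  row1 -= -5·row0 → [0,-5,-1]
  row2 -= 3·row0 → [0,-15,-4]
  row2 -= 3·row1 → [0,0,-1]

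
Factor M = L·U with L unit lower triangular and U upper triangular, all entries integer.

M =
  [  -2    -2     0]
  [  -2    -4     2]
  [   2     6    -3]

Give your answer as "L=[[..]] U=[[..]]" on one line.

L=[[1,0,0],[1,1,0],[-1,-2,1]] U=[[-2,-2,0],[0,-2,2],[0,0,1]]

  R1 -= 1·R0 → [0,-2,2]
  R2 -= -1·R0 → [0,4,-3]
  R2 -= -2·R1 → [0,0,1]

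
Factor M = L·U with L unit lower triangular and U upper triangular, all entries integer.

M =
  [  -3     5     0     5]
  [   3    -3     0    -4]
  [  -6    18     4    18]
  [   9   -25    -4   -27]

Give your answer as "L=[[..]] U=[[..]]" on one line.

  r1 -= -1·r0 → [0,2,0,1]
  r2 -= 2·r0 → [0,8,4,8]
  r3 -= -3·r0 → [0,-10,-4,-12]
  r2 -= 4·r1 → [0,0,4,4]
  r3 -= -5·r1 → [0,0,-4,-7]
  r3 -= -1·r2 → [0,0,0,-3]

L=[[1,0,0,0],[-1,1,0,0],[2,4,1,0],[-3,-5,-1,1]] U=[[-3,5,0,5],[0,2,0,1],[0,0,4,4],[0,0,0,-3]]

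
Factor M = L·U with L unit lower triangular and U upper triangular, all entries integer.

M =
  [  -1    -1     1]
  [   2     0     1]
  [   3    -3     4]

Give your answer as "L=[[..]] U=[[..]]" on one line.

  row1 -= -2·row0 → [0,-2,3]
  row2 -= -3·row0 → [0,-6,7]
  row2 -= 3·row1 → [0,0,-2]

L=[[1,0,0],[-2,1,0],[-3,3,1]] U=[[-1,-1,1],[0,-2,3],[0,0,-2]]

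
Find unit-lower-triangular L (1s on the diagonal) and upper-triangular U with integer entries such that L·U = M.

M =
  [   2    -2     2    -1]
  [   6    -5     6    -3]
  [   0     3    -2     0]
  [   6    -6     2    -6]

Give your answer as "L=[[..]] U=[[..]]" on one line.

L=[[1,0,0,0],[3,1,0,0],[0,3,1,0],[3,0,2,1]] U=[[2,-2,2,-1],[0,1,0,0],[0,0,-2,0],[0,0,0,-3]]

  R1 -= 3·R0 → [0,1,0,0]
  R2 -= 0·R0 → [0,3,-2,0]
  R3 -= 3·R0 → [0,0,-4,-3]
  R2 -= 3·R1 → [0,0,-2,0]
  R3 -= 0·R1 → [0,0,-4,-3]
  R3 -= 2·R2 → [0,0,0,-3]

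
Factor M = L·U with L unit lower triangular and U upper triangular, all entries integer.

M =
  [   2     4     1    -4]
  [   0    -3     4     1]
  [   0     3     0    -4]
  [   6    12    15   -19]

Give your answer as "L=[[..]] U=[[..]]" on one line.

  row1 -= 0·row0 → [0,-3,4,1]
  row2 -= 0·row0 → [0,3,0,-4]
  row3 -= 3·row0 → [0,0,12,-7]
  row2 -= -1·row1 → [0,0,4,-3]
  row3 -= 0·row1 → [0,0,12,-7]
  row3 -= 3·row2 → [0,0,0,2]

L=[[1,0,0,0],[0,1,0,0],[0,-1,1,0],[3,0,3,1]] U=[[2,4,1,-4],[0,-3,4,1],[0,0,4,-3],[0,0,0,2]]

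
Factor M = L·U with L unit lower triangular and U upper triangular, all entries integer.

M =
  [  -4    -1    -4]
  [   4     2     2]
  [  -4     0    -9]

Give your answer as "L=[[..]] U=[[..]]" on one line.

L=[[1,0,0],[-1,1,0],[1,1,1]] U=[[-4,-1,-4],[0,1,-2],[0,0,-3]]

  r1 -= -1·r0 → [0,1,-2]
  r2 -= 1·r0 → [0,1,-5]
  r2 -= 1·r1 → [0,0,-3]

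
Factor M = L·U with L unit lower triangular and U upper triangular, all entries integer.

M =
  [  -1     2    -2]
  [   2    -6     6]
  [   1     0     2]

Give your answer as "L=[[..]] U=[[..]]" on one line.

L=[[1,0,0],[-2,1,0],[-1,-1,1]] U=[[-1,2,-2],[0,-2,2],[0,0,2]]

  row1 -= -2·row0 → [0,-2,2]
  row2 -= -1·row0 → [0,2,0]
  row2 -= -1·row1 → [0,0,2]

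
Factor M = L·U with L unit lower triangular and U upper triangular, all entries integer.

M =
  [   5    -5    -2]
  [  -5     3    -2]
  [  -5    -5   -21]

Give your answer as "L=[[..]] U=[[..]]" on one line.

L=[[1,0,0],[-1,1,0],[-1,5,1]] U=[[5,-5,-2],[0,-2,-4],[0,0,-3]]

  R1 -= -1·R0 → [0,-2,-4]
  R2 -= -1·R0 → [0,-10,-23]
  R2 -= 5·R1 → [0,0,-3]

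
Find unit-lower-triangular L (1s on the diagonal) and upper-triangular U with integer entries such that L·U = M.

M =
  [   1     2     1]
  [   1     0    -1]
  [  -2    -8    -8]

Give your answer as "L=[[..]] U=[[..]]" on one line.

  R1 -= 1·R0 → [0,-2,-2]
  R2 -= -2·R0 → [0,-4,-6]
  R2 -= 2·R1 → [0,0,-2]

L=[[1,0,0],[1,1,0],[-2,2,1]] U=[[1,2,1],[0,-2,-2],[0,0,-2]]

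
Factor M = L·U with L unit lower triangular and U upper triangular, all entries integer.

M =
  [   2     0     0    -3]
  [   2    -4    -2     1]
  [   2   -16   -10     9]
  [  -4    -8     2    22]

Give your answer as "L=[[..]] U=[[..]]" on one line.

  row1 -= 1·row0 → [0,-4,-2,4]
  row2 -= 1·row0 → [0,-16,-10,12]
  row3 -= -2·row0 → [0,-8,2,16]
  row2 -= 4·row1 → [0,0,-2,-4]
  row3 -= 2·row1 → [0,0,6,8]
  row3 -= -3·row2 → [0,0,0,-4]

L=[[1,0,0,0],[1,1,0,0],[1,4,1,0],[-2,2,-3,1]] U=[[2,0,0,-3],[0,-4,-2,4],[0,0,-2,-4],[0,0,0,-4]]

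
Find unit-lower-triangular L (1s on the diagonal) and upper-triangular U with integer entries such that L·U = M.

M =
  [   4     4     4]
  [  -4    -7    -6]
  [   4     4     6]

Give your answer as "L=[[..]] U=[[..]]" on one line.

  r1 -= -1·r0 → [0,-3,-2]
  r2 -= 1·r0 → [0,0,2]
  r2 -= 0·r1 → [0,0,2]

L=[[1,0,0],[-1,1,0],[1,0,1]] U=[[4,4,4],[0,-3,-2],[0,0,2]]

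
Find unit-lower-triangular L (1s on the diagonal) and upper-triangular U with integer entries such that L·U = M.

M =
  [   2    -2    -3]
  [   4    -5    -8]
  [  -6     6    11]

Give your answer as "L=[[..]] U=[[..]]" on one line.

  row1 -= 2·row0 → [0,-1,-2]
  row2 -= -3·row0 → [0,0,2]
  row2 -= 0·row1 → [0,0,2]

L=[[1,0,0],[2,1,0],[-3,0,1]] U=[[2,-2,-3],[0,-1,-2],[0,0,2]]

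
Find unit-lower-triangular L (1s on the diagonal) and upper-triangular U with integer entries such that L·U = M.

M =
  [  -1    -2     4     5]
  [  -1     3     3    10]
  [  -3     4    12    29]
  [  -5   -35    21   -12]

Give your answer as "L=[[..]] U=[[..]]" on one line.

L=[[1,0,0,0],[1,1,0,0],[3,2,1,0],[5,-5,-2,1]] U=[[-1,-2,4,5],[0,5,-1,5],[0,0,2,4],[0,0,0,-4]]

  R1 -= 1·R0 → [0,5,-1,5]
  R2 -= 3·R0 → [0,10,0,14]
  R3 -= 5·R0 → [0,-25,1,-37]
  R2 -= 2·R1 → [0,0,2,4]
  R3 -= -5·R1 → [0,0,-4,-12]
  R3 -= -2·R2 → [0,0,0,-4]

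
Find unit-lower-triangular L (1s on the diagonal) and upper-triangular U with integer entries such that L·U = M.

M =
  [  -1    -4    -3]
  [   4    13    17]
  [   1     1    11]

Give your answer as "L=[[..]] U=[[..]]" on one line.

  r1 -= -4·r0 → [0,-3,5]
  r2 -= -1·r0 → [0,-3,8]
  r2 -= 1·r1 → [0,0,3]

L=[[1,0,0],[-4,1,0],[-1,1,1]] U=[[-1,-4,-3],[0,-3,5],[0,0,3]]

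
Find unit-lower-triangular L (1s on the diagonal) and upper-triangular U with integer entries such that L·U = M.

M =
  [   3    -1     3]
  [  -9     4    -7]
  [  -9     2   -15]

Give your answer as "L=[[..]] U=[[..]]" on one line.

  row1 -= -3·row0 → [0,1,2]
  row2 -= -3·row0 → [0,-1,-6]
  row2 -= -1·row1 → [0,0,-4]

L=[[1,0,0],[-3,1,0],[-3,-1,1]] U=[[3,-1,3],[0,1,2],[0,0,-4]]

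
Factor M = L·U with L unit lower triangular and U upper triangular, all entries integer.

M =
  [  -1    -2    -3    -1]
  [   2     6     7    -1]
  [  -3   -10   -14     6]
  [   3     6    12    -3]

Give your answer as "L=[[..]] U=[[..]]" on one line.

L=[[1,0,0,0],[-2,1,0,0],[3,-2,1,0],[-3,0,-1,1]] U=[[-1,-2,-3,-1],[0,2,1,-3],[0,0,-3,3],[0,0,0,-3]]

  R1 -= -2·R0 → [0,2,1,-3]
  R2 -= 3·R0 → [0,-4,-5,9]
  R3 -= -3·R0 → [0,0,3,-6]
  R2 -= -2·R1 → [0,0,-3,3]
  R3 -= 0·R1 → [0,0,3,-6]
  R3 -= -1·R2 → [0,0,0,-3]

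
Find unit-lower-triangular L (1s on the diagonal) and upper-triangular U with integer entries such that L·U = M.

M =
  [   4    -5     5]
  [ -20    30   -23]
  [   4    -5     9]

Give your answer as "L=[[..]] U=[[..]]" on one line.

  r1 -= -5·r0 → [0,5,2]
  r2 -= 1·r0 → [0,0,4]
  r2 -= 0·r1 → [0,0,4]

L=[[1,0,0],[-5,1,0],[1,0,1]] U=[[4,-5,5],[0,5,2],[0,0,4]]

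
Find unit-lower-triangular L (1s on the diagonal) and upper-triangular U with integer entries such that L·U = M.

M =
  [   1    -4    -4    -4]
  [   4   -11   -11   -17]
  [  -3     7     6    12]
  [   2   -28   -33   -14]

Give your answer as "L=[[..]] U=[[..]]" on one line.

L=[[1,0,0,0],[4,1,0,0],[-3,-1,1,0],[2,-4,5,1]] U=[[1,-4,-4,-4],[0,5,5,-1],[0,0,-1,-1],[0,0,0,-5]]

  row1 -= 4·row0 → [0,5,5,-1]
  row2 -= -3·row0 → [0,-5,-6,0]
  row3 -= 2·row0 → [0,-20,-25,-6]
  row2 -= -1·row1 → [0,0,-1,-1]
  row3 -= -4·row1 → [0,0,-5,-10]
  row3 -= 5·row2 → [0,0,0,-5]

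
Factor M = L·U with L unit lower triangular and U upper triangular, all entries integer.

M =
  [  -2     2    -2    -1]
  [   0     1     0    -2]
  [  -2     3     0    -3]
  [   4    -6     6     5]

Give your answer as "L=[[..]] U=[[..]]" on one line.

  row1 -= 0·row0 → [0,1,0,-2]
  row2 -= 1·row0 → [0,1,2,-2]
  row3 -= -2·row0 → [0,-2,2,3]
  row2 -= 1·row1 → [0,0,2,0]
  row3 -= -2·row1 → [0,0,2,-1]
  row3 -= 1·row2 → [0,0,0,-1]

L=[[1,0,0,0],[0,1,0,0],[1,1,1,0],[-2,-2,1,1]] U=[[-2,2,-2,-1],[0,1,0,-2],[0,0,2,0],[0,0,0,-1]]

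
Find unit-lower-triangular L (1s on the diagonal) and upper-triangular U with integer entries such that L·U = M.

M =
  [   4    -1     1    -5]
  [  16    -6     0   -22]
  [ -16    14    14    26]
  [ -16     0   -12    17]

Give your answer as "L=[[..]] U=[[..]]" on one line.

L=[[1,0,0,0],[4,1,0,0],[-4,-5,1,0],[-4,2,0,1]] U=[[4,-1,1,-5],[0,-2,-4,-2],[0,0,-2,-4],[0,0,0,1]]

  row1 -= 4·row0 → [0,-2,-4,-2]
  row2 -= -4·row0 → [0,10,18,6]
  row3 -= -4·row0 → [0,-4,-8,-3]
  row2 -= -5·row1 → [0,0,-2,-4]
  row3 -= 2·row1 → [0,0,0,1]
  row3 -= 0·row2 → [0,0,0,1]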